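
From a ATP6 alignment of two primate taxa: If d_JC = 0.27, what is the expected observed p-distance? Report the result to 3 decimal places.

p = (3/4)(1 − e^(−4d/3)) = 0.75 × (1 − e^(-0.36)) = 0.75 × (1 − 0.697676) = 0.226743.

0.227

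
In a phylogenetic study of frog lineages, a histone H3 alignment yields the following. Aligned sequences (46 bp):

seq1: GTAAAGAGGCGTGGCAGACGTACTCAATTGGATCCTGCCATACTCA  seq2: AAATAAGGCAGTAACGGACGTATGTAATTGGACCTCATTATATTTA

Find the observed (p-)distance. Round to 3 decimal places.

The sequences differ at 21 of 46 positions.
p = 21/46 = 0.456521… ≈ 0.457 (to 3 d.p.).

0.457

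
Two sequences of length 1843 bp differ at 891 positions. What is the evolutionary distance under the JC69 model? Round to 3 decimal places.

p = 891/1843 ≈ 0.483451.
d = −(3/4) ln(1 − 4p/3) = −0.75 ln(1 − 0.644601) = −0.75 ln(0.355399)
  = −0.75 × (-1.034514) = 0.775886 substitutions/site.

0.776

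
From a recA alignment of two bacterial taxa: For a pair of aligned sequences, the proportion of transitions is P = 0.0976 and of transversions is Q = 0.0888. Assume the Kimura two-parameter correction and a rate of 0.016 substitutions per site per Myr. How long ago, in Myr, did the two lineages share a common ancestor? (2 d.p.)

Under the Kimura two-parameter model, d = −½ ln(1 − 2P − Q) − ¼ ln(1 − 2Q).
1 − 2P − Q = 0.716, giving −½ ln(0.716) = 0.167038.
1 − 2Q = 0.8224, giving −¼ ln(0.8224) = 0.048882.
d = 0.167038 + 0.048882 = 0.215920.
Under a molecular clock d = 2μt, so t = d/(2μ) = 0.215920 / (2 × 0.016) = 6.75 Myr.

6.75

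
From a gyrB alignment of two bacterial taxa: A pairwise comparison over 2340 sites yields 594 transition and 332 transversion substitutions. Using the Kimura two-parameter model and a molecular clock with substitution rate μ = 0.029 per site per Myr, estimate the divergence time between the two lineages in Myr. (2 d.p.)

P = 594/2340 ≈ 0.253846 and Q = 332/2340 ≈ 0.14188.
Under the Kimura two-parameter model, d = −½ ln(1 − 2P − Q) − ¼ ln(1 − 2Q).
1 − 2P − Q = 0.350428, giving −½ ln(0.350428) = 0.524300.
1 − 2Q = 0.71624, giving −¼ ln(0.71624) = 0.083435.
d = 0.524300 + 0.083435 = 0.607735.
Under a molecular clock d = 2μt, so t = d/(2μ) = 0.607735 / (2 × 0.029) = 10.48 Myr.

10.48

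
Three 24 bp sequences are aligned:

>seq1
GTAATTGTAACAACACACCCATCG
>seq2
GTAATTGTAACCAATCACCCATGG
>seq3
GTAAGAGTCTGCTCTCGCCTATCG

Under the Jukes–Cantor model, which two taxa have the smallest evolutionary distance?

seq1–seq2: 4/24 differ, p = 0.167, d = 0.188.
seq1–seq3: 10/24 differ, p = 0.417, d = 0.608.
seq2–seq3: 10/24 differ, p = 0.417, d = 0.608.
The smallest distance is between seq1 and seq2.

seq1 and seq2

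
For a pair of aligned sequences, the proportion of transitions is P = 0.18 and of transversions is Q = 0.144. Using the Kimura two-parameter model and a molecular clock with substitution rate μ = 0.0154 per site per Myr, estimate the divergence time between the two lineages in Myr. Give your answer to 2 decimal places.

Under the Kimura two-parameter model, d = −½ ln(1 − 2P − Q) − ¼ ln(1 − 2Q).
1 − 2P − Q = 0.496, giving −½ ln(0.496) = 0.350590.
1 − 2Q = 0.712, giving −¼ ln(0.712) = 0.084919.
d = 0.350590 + 0.084919 = 0.435509.
Under a molecular clock d = 2μt, so t = d/(2μ) = 0.435509 / (2 × 0.0154) = 14.14 Myr.

14.14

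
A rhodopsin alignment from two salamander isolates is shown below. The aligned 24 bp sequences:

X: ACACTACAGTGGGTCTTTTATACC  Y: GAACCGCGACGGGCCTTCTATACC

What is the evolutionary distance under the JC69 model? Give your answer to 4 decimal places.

0.5199

The sequences differ at 9 of 24 sites (1, 2, 5, 6, 8, 9, 10, 14, 18), so p = 9/24 = 0.375.
d = −(3/4) ln(1 − 4p/3) = −0.75 ln(1 − 0.5) = −0.75 ln(0.5)
  = −0.75 × (-0.693147) = 0.519860 substitutions/site.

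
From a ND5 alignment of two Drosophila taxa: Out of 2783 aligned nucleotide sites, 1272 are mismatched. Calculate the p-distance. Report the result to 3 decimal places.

p = 1272/2783 = 0.457060… ≈ 0.457 (to 3 d.p.).

0.457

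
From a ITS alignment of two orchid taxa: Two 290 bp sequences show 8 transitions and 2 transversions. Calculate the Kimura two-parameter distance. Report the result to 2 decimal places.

0.04

P = 8/290 ≈ 0.027586 and Q = 2/290 ≈ 0.006897.
Under the Kimura two-parameter model, d = −½ ln(1 − 2P − Q) − ¼ ln(1 − 2Q).
1 − 2P − Q = 0.937931, giving −½ ln(0.937931) = 0.032039.
1 − 2Q = 0.986206, giving −¼ ln(0.986206) = 0.003473.
d = 0.032039 + 0.003473 = 0.035512.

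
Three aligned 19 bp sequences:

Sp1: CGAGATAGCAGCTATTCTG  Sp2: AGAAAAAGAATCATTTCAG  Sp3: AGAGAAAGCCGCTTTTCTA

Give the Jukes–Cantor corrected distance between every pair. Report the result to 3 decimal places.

Sp1–Sp2: 8/19 sites differ → p ≈ 0.421053, d = −0.75 ln(1 − 0.561404) = 0.618132 ≈ 0.618.
Sp1–Sp3: 5/19 sites differ → p ≈ 0.263158, d = −0.75 ln(1 − 0.350877) = 0.324100 ≈ 0.324.
Sp2–Sp3: 7/19 sites differ → p ≈ 0.368421, d = −0.75 ln(1 − 0.491228) = 0.506816 ≈ 0.507.

d(Sp1,Sp2) = 0.618, d(Sp1,Sp3) = 0.324, d(Sp2,Sp3) = 0.507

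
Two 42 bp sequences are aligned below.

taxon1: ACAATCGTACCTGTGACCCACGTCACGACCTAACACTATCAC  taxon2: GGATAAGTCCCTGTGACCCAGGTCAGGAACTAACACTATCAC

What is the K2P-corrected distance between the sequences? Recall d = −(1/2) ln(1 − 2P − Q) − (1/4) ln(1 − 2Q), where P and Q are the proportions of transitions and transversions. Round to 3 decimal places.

0.256

Of 42 sites, 1 differences are transitions and 8 are transversions, so P = 1/42 ≈ 0.02381 and Q = 8/42 ≈ 0.190476.
Under the Kimura two-parameter model, d = −½ ln(1 − 2P − Q) − ¼ ln(1 − 2Q).
1 − 2P − Q = 0.761904, giving −½ ln(0.761904) = 0.135967.
1 − 2Q = 0.619048, giving −¼ ln(0.619048) = 0.119893.
d = 0.135967 + 0.119893 = 0.255860.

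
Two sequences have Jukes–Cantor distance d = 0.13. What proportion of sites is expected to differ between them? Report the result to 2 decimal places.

0.12

p = (3/4)(1 − e^(−4d/3)) = 0.75 × (1 − e^(-0.173333)) = 0.75 × (1 − 0.840858) = 0.119357.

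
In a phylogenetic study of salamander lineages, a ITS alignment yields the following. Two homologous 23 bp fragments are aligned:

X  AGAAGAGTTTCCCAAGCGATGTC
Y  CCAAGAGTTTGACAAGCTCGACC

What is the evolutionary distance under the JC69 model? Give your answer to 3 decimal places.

The sequences differ at 9 of 23 sites (1, 2, 11, 12, 18, 19, 20, 21, 22), so p = 9/23 ≈ 0.391304.
d = −(3/4) ln(1 − 4p/3) = −0.75 ln(1 − 0.521739) = −0.75 ln(0.478261)
  = −0.75 × (-0.737599) = 0.553199 substitutions/site.

0.553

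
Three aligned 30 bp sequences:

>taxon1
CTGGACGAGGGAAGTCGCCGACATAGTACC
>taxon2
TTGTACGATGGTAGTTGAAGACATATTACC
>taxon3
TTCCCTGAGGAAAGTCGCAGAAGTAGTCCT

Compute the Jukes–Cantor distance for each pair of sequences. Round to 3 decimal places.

d(taxon1,taxon2) = 0.330, d(taxon1,taxon3) = 0.503, d(taxon2,taxon3) = 0.730

taxon1–taxon2: 8/30 sites differ → p ≈ 0.266667, d = −0.75 ln(1 − 0.355556) = 0.329526 ≈ 0.330.
taxon1–taxon3: 11/30 sites differ → p ≈ 0.366667, d = −0.75 ln(1 − 0.488889) = 0.503376 ≈ 0.503.
taxon2–taxon3: 14/30 sites differ → p ≈ 0.466667, d = −0.75 ln(1 − 0.622223) = 0.730088 ≈ 0.730.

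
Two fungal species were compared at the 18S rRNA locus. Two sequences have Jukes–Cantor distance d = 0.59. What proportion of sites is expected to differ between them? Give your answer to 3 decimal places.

0.408

p = (3/4)(1 − e^(−4d/3)) = 0.75 × (1 − e^(-0.786667)) = 0.75 × (1 − 0.455360) = 0.408480.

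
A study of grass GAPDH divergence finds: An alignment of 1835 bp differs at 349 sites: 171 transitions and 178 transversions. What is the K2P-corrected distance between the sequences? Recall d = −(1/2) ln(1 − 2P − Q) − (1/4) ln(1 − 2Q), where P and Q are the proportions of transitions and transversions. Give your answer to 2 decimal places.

0.22

P = 171/1835 ≈ 0.093188 and Q = 178/1835 ≈ 0.097003.
Under the Kimura two-parameter model, d = −½ ln(1 − 2P − Q) − ¼ ln(1 − 2Q).
1 − 2P − Q = 0.716621, giving −½ ln(0.716621) = 0.166604.
1 − 2Q = 0.805994, giving −¼ ln(0.805994) = 0.053920.
d = 0.166604 + 0.053920 = 0.220524.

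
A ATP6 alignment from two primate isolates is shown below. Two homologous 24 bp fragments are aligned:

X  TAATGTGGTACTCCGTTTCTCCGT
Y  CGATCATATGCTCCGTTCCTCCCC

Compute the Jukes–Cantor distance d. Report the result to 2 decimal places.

0.61

The sequences differ at 10 of 24 sites (1, 2, 5, 6, 7, 8, 10, 18, 23, 24), so p = 10/24 ≈ 0.416667.
d = −(3/4) ln(1 − 4p/3) = −0.75 ln(1 − 0.555556) = −0.75 ln(0.444444)
  = −0.75 × (-0.810931) = 0.608198 substitutions/site.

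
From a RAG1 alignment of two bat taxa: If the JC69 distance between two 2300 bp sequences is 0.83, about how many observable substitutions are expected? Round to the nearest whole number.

1155

Invert JC69: p = (3/4)(1 − e^(−4d/3)) = 0.75 × (1 − e^(-1.106667)) = 0.75 × (1 − 0.330659) = 0.502006.
Expected differing sites = pL ≈ 0.502006 × 2300 = 1154.6138 ≈ 1155.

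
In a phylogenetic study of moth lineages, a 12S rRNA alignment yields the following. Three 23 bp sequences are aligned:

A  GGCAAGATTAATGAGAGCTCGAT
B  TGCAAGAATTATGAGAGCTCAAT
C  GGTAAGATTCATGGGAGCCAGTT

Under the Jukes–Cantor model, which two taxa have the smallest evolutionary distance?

A and B

A–B: 4/23 differ, p = 0.174, d = 0.198.
A–C: 6/23 differ, p = 0.261, d = 0.321.
B–C: 9/23 differ, p = 0.391, d = 0.553.
The smallest distance is between A and B.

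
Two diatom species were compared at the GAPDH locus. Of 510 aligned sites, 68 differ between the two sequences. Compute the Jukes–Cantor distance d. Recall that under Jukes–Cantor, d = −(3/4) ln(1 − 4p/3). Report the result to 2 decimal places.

p = 68/510 ≈ 0.133333.
d = −(3/4) ln(1 − 4p/3) = −0.75 ln(1 − 0.177777) = −0.75 ln(0.822223)
  = −0.75 × (-0.195744) = 0.146808 substitutions/site.

0.15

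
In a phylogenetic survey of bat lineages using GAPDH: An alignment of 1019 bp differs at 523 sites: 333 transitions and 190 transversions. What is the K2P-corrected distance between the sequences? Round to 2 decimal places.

1.03

P = 333/1019 ≈ 0.326791 and Q = 190/1019 ≈ 0.186457.
Under the Kimura two-parameter model, d = −½ ln(1 − 2P − Q) − ¼ ln(1 − 2Q).
1 − 2P − Q = 0.159961, giving −½ ln(0.159961) = 0.916413.
1 − 2Q = 0.627086, giving −¼ ln(0.627086) = 0.116668.
d = 0.916413 + 0.116668 = 1.033081.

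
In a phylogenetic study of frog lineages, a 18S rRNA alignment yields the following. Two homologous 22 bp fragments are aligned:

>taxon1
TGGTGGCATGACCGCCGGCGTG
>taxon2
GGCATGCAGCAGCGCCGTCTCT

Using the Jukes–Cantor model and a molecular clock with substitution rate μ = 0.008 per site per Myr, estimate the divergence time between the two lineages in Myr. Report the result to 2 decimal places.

The sequences differ at 11 of 22 sites, so p = 11/22 = 0.5.
d = −(3/4) ln(1 − 4p/3) = −0.75 ln(1 − 0.666667) = −0.75 ln(0.333333)
  = −0.75 × (-1.098613) = 0.823960 substitutions/site.
Under a molecular clock d = 2μt, so t = d/(2μ) = 0.823960 / (2 × 0.008) = 51.50 Myr.

51.50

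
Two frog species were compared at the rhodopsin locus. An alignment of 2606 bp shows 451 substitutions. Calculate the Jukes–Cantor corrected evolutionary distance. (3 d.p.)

0.197

p = 451/2606 ≈ 0.173062.
d = −(3/4) ln(1 − 4p/3) = −0.75 ln(1 − 0.230749) = −0.75 ln(0.769251)
  = −0.75 × (-0.262338) = 0.196754 substitutions/site.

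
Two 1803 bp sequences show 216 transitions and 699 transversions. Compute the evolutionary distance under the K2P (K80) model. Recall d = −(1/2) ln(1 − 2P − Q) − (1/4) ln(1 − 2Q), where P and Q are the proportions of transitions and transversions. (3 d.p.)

P = 216/1803 ≈ 0.1198 and Q = 699/1803 ≈ 0.387687.
Under the Kimura two-parameter model, d = −½ ln(1 − 2P − Q) − ¼ ln(1 − 2Q).
1 − 2P − Q = 0.372713, giving −½ ln(0.372713) = 0.493473.
1 − 2Q = 0.224626, giving −¼ ln(0.224626) = 0.373330.
d = 0.493473 + 0.373330 = 0.866803.

0.867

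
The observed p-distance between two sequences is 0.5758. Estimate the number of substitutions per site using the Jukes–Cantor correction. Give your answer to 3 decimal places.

1.095

d = −(3/4) ln(1 − 4p/3) = −0.75 ln(1 − 0.767733) = −0.75 ln(0.232267)
  = −0.75 × (-1.459868) = 1.094901 substitutions/site.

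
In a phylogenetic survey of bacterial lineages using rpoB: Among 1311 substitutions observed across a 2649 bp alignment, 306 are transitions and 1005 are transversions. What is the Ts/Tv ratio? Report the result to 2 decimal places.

0.30

R = 306/1005 = 0.304477… ≈ 0.30 (to 2 d.p.).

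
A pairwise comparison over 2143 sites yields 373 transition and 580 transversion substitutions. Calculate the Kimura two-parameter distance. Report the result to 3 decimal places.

P = 373/2143 ≈ 0.174055 and Q = 580/2143 ≈ 0.270649.
Under the Kimura two-parameter model, d = −½ ln(1 − 2P − Q) − ¼ ln(1 − 2Q).
1 − 2P − Q = 0.381241, giving −½ ln(0.381241) = 0.482162.
1 − 2Q = 0.458702, giving −¼ ln(0.458702) = 0.194839.
d = 0.482162 + 0.194839 = 0.677001.

0.677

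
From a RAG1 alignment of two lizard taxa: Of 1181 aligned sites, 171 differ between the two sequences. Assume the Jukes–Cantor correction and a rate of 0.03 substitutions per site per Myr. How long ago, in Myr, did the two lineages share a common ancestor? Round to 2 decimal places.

2.68

p = 171/1181 ≈ 0.144793.
d = −(3/4) ln(1 − 4p/3) = −0.75 ln(1 − 0.193057) = −0.75 ln(0.806943)
  = −0.75 × (-0.214502) = 0.160877 substitutions/site.
Under a molecular clock d = 2μt, so t = d/(2μ) = 0.160877 / (2 × 0.03) = 2.68 Myr.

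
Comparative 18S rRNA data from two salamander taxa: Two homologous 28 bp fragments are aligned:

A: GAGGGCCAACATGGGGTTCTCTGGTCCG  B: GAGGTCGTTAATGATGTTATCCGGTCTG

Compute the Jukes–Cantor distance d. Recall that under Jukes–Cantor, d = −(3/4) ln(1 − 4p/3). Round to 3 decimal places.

0.485

The sequences differ at 10 of 28 sites (5, 7, 8, 9, 10, 14, 15, 19, 22, 27), so p = 10/28 ≈ 0.357143.
d = −(3/4) ln(1 − 4p/3) = −0.75 ln(1 − 0.476191) = −0.75 ln(0.523809)
  = −0.75 × (-0.646628) = 0.484971 substitutions/site.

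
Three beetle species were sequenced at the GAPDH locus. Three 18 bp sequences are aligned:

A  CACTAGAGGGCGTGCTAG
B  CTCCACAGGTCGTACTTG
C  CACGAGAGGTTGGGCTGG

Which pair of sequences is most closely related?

A and C

A–B: 6/18 differ, p = 0.333, d = 0.441.
A–C: 5/18 differ, p = 0.278, d = 0.347.
B–C: 7/18 differ, p = 0.389, d = 0.548.
The smallest distance is between A and C.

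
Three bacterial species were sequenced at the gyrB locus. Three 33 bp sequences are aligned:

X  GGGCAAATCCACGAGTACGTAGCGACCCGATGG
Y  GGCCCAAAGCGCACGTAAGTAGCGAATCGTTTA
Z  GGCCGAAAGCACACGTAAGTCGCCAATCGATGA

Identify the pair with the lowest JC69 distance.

X–Y: 13/33 differ, p = 0.394, d = 0.559.
X–Z: 12/33 differ, p = 0.364, d = 0.497.
Y–Z: 6/33 differ, p = 0.182, d = 0.208.
The smallest distance is between Y and Z.

Y and Z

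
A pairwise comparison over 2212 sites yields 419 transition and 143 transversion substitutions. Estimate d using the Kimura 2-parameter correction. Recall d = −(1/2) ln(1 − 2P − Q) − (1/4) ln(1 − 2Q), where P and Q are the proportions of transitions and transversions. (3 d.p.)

P = 419/2212 ≈ 0.189421 and Q = 143/2212 ≈ 0.064647.
Under the Kimura two-parameter model, d = −½ ln(1 − 2P − Q) − ¼ ln(1 − 2Q).
1 − 2P − Q = 0.556511, giving −½ ln(0.556511) = 0.293034.
1 − 2Q = 0.870706, giving −¼ ln(0.870706) = 0.034613.
d = 0.293034 + 0.034613 = 0.327647.

0.328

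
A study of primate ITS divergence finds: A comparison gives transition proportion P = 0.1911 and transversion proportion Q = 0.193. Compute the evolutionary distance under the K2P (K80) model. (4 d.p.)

Under the Kimura two-parameter model, d = −½ ln(1 − 2P − Q) − ¼ ln(1 − 2Q).
1 − 2P − Q = 0.4248, giving −½ ln(0.4248) = 0.428068.
1 − 2Q = 0.614, giving −¼ ln(0.614) = 0.121940.
d = 0.428068 + 0.121940 = 0.550008.

0.5500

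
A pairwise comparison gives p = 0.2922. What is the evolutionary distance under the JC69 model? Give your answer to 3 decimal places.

0.370

d = −(3/4) ln(1 − 4p/3) = −0.75 ln(1 − 0.3896) = −0.75 ln(0.6104)
  = −0.75 × (-0.493641) = 0.370231 substitutions/site.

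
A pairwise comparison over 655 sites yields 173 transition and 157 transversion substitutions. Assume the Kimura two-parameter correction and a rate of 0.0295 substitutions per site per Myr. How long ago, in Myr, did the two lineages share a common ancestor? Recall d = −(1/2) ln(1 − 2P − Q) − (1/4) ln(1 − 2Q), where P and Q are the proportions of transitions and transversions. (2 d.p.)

P = 173/655 ≈ 0.264122 and Q = 157/655 ≈ 0.239695.
Under the Kimura two-parameter model, d = −½ ln(1 − 2P − Q) − ¼ ln(1 − 2Q).
1 − 2P − Q = 0.232061, giving −½ ln(0.232061) = 0.730378.
1 − 2Q = 0.52061, giving −¼ ln(0.52061) = 0.163189.
d = 0.730378 + 0.163189 = 0.893567.
Under a molecular clock d = 2μt, so t = d/(2μ) = 0.893567 / (2 × 0.0295) = 15.15 Myr.

15.15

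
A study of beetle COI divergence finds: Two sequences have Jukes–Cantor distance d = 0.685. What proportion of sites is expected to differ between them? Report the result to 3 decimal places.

0.449

p = (3/4)(1 − e^(−4d/3)) = 0.75 × (1 − e^(-0.913333)) = 0.75 × (1 − 0.401185) = 0.449111.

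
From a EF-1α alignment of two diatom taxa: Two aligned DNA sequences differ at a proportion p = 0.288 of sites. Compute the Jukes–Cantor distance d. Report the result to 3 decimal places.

0.363

d = −(3/4) ln(1 − 4p/3) = −0.75 ln(1 − 0.384) = −0.75 ln(0.616)
  = −0.75 × (-0.484508) = 0.363381 substitutions/site.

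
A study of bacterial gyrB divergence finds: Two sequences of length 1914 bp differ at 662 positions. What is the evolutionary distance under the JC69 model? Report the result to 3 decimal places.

p = 662/1914 ≈ 0.345873.
d = −(3/4) ln(1 − 4p/3) = −0.75 ln(1 − 0.461164) = −0.75 ln(0.538836)
  = −0.75 × (-0.618344) = 0.463758 substitutions/site.

0.464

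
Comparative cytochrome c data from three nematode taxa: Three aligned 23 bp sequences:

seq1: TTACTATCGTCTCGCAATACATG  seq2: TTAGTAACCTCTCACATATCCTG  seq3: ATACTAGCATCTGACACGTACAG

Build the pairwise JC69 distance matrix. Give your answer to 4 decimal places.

seq1–seq2: 8/23 sites differ → p ≈ 0.347826, d = −0.75 ln(1 − 0.463768) = 0.467391 ≈ 0.4674.
seq1–seq3: 11/23 sites differ → p ≈ 0.478261, d = −0.75 ln(1 − 0.637681) = 0.761423 ≈ 0.7614.
seq2–seq3: 9/23 sites differ → p ≈ 0.391304, d = −0.75 ln(1 − 0.521739) = 0.553199 ≈ 0.5532.

d(seq1,seq2) = 0.4674, d(seq1,seq3) = 0.7614, d(seq2,seq3) = 0.5532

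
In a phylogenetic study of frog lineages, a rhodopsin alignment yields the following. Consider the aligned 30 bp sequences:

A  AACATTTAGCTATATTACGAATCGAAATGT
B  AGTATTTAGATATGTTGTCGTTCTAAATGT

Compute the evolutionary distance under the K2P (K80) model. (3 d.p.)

0.459

Of 30 sites, 6 differences are transitions and 4 are transversions, so P = 6/30 = 0.2 and Q = 4/30 ≈ 0.133333.
Under the Kimura two-parameter model, d = −½ ln(1 − 2P − Q) − ¼ ln(1 − 2Q).
1 − 2P − Q = 0.466667, giving −½ ln(0.466667) = 0.381070.
1 − 2Q = 0.733334, giving −¼ ln(0.733334) = 0.077539.
d = 0.381070 + 0.077539 = 0.458609.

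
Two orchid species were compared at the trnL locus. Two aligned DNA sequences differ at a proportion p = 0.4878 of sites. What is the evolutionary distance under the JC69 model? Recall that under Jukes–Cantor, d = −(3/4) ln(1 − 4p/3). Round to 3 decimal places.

0.788

d = −(3/4) ln(1 − 4p/3) = −0.75 ln(1 − 0.6504) = −0.75 ln(0.3496)
  = −0.75 × (-1.050966) = 0.788225 substitutions/site.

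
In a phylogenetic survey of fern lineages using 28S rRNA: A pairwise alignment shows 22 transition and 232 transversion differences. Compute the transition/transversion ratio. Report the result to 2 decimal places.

R = 22/232 = 0.094827… ≈ 0.09 (to 2 d.p.).

0.09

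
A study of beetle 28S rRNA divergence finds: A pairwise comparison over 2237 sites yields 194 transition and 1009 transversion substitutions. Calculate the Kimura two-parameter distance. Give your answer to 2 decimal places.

1.07

P = 194/2237 ≈ 0.086723 and Q = 1009/2237 ≈ 0.451051.
Under the Kimura two-parameter model, d = −½ ln(1 − 2P − Q) − ¼ ln(1 − 2Q).
1 − 2P − Q = 0.375503, giving −½ ln(0.375503) = 0.489744.
1 − 2Q = 0.097898, giving −¼ ln(0.097898) = 0.580957.
d = 0.489744 + 0.580957 = 1.070701.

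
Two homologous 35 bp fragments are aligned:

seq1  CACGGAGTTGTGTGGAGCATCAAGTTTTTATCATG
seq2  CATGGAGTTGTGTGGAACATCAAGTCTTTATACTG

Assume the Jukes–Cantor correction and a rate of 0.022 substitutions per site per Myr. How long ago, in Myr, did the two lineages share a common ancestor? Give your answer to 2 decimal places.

3.60

The sequences differ at 5 of 35 sites (3, 17, 26, 32, 33), so p = 5/35 ≈ 0.142857.
d = −(3/4) ln(1 − 4p/3) = −0.75 ln(1 − 0.190476) = −0.75 ln(0.809524)
  = −0.75 × (-0.211309) = 0.158482 substitutions/site.
Under a molecular clock d = 2μt, so t = d/(2μ) = 0.158482 / (2 × 0.022) = 3.60 Myr.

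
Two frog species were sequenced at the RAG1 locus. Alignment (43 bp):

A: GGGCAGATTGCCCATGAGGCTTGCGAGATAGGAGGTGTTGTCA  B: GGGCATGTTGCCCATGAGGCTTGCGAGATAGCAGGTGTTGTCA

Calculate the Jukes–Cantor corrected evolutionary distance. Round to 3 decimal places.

0.073

The sequences differ at 3 of 43 sites (6, 7, 32), so p = 3/43 ≈ 0.069767.
d = −(3/4) ln(1 − 4p/3) = −0.75 ln(1 − 0.093023) = −0.75 ln(0.906977)
  = −0.75 × (-0.097638) = 0.073229 substitutions/site.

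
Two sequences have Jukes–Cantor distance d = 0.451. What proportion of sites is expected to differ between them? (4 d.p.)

p = (3/4)(1 − e^(−4d/3)) = 0.75 × (1 − e^(-0.601333)) = 0.75 × (1 − 0.548081) = 0.338939.

0.3389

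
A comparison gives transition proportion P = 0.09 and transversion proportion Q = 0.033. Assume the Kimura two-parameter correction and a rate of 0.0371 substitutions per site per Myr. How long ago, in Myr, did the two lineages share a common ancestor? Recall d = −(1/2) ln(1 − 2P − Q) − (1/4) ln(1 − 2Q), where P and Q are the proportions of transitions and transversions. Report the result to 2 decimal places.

1.84

Under the Kimura two-parameter model, d = −½ ln(1 − 2P − Q) − ¼ ln(1 − 2Q).
1 − 2P − Q = 0.787, giving −½ ln(0.787) = 0.119764.
1 − 2Q = 0.934, giving −¼ ln(0.934) = 0.017070.
d = 0.119764 + 0.017070 = 0.136834.
Under a molecular clock d = 2μt, so t = d/(2μ) = 0.136834 / (2 × 0.0371) = 1.84 Myr.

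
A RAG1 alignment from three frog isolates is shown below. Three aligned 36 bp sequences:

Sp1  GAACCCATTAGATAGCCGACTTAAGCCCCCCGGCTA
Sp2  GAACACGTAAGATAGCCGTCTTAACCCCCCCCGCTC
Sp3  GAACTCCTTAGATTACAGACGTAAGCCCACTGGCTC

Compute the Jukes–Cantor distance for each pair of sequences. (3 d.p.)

Sp1–Sp2: 7/36 sites differ → p ≈ 0.194444, d = −0.75 ln(1 − 0.259259) = 0.225078 ≈ 0.225.
Sp1–Sp3: 9/36 sites differ → p = 0.25, d = −0.75 ln(1 − 0.333333) = 0.304098 ≈ 0.304.
Sp2–Sp3: 12/36 sites differ → p ≈ 0.333333, d = −0.75 ln(1 − 0.444444) = 0.440839 ≈ 0.441.

d(Sp1,Sp2) = 0.225, d(Sp1,Sp3) = 0.304, d(Sp2,Sp3) = 0.441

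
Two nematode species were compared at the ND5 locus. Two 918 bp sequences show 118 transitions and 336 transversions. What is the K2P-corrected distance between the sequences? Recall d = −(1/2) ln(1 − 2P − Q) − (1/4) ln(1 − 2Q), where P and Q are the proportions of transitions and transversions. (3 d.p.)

0.817

P = 118/918 ≈ 0.12854 and Q = 336/918 ≈ 0.366013.
Under the Kimura two-parameter model, d = −½ ln(1 − 2P − Q) − ¼ ln(1 − 2Q).
1 − 2P − Q = 0.376907, giving −½ ln(0.376907) = 0.487878.
1 − 2Q = 0.267974, giving −¼ ln(0.267974) = 0.329216.
d = 0.487878 + 0.329216 = 0.817094.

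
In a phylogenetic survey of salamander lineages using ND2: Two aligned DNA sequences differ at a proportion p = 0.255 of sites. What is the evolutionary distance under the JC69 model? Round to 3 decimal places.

d = −(3/4) ln(1 − 4p/3) = −0.75 ln(1 − 0.34) = −0.75 ln(0.66)
  = −0.75 × (-0.415515) = 0.311636 substitutions/site.

0.312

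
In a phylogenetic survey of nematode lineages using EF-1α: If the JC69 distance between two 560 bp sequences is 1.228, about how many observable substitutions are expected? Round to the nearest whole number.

Invert JC69: p = (3/4)(1 − e^(−4d/3)) = 0.75 × (1 − e^(-1.637333)) = 0.75 × (1 − 0.194498) = 0.604127.
Expected differing sites = pL ≈ 0.604127 × 560 = 338.31112 ≈ 338.

338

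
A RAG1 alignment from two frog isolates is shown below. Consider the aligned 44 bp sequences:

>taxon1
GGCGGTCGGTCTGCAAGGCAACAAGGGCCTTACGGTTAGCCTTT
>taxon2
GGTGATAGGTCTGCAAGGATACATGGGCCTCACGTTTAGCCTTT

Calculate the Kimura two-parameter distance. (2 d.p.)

0.21

Of 44 sites, 3 differences are transitions and 5 are transversions, so P = 3/44 ≈ 0.068182 and Q = 5/44 ≈ 0.113636.
Under the Kimura two-parameter model, d = −½ ln(1 − 2P − Q) − ¼ ln(1 − 2Q).
1 − 2P − Q = 0.75, giving −½ ln(0.75) = 0.143841.
1 − 2Q = 0.772728, giving −¼ ln(0.772728) = 0.064457.
d = 0.143841 + 0.064457 = 0.208298.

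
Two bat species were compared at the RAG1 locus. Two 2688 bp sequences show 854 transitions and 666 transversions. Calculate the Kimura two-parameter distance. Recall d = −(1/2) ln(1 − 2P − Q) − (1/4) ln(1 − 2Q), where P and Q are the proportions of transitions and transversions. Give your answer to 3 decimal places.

1.245

P = 854/2688 ≈ 0.317708 and Q = 666/2688 ≈ 0.247768.
Under the Kimura two-parameter model, d = −½ ln(1 − 2P − Q) − ¼ ln(1 − 2Q).
1 − 2P − Q = 0.116816, giving −½ ln(0.116816) = 1.073578.
1 − 2Q = 0.504464, giving −¼ ln(0.504464) = 0.171065.
d = 1.073578 + 0.171065 = 1.244643.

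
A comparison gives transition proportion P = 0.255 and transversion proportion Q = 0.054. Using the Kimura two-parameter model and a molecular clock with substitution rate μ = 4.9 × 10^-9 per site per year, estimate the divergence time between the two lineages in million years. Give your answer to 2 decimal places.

45.27

Under the Kimura two-parameter model, d = −½ ln(1 − 2P − Q) − ¼ ln(1 − 2Q).
1 − 2P − Q = 0.436, giving −½ ln(0.436) = 0.415057.
1 − 2Q = 0.892, giving −¼ ln(0.892) = 0.028572.
d = 0.415057 + 0.028572 = 0.443629.
Under a molecular clock d = 2μt, so t = d/(2μ) = 0.443629 / (2 × 4.9 × 10^-9) = 45.27 million years.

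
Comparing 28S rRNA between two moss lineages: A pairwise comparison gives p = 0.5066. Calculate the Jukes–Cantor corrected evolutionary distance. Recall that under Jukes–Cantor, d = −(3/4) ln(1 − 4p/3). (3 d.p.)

0.844

d = −(3/4) ln(1 − 4p/3) = −0.75 ln(1 − 0.675467) = −0.75 ln(0.324533)
  = −0.75 × (-1.125368) = 0.844026 substitutions/site.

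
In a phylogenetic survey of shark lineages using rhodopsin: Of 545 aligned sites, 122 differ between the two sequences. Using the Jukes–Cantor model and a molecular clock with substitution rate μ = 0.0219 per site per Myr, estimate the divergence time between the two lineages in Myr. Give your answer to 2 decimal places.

p = 122/545 ≈ 0.223853.
d = −(3/4) ln(1 − 4p/3) = −0.75 ln(1 − 0.298471) = −0.75 ln(0.701529)
  = −0.75 × (-0.354493) = 0.265870 substitutions/site.
Under a molecular clock d = 2μt, so t = d/(2μ) = 0.265870 / (2 × 0.0219) = 6.07 Myr.

6.07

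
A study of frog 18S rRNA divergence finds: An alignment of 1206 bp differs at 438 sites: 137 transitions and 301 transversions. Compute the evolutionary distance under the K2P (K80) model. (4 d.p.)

0.4968

P = 137/1206 ≈ 0.113599 and Q = 301/1206 ≈ 0.249585.
Under the Kimura two-parameter model, d = −½ ln(1 − 2P − Q) − ¼ ln(1 − 2Q).
1 − 2P − Q = 0.523217, giving −½ ln(0.523217) = 0.323879.
1 − 2Q = 0.50083, giving −¼ ln(0.50083) = 0.172872.
d = 0.323879 + 0.172872 = 0.496751.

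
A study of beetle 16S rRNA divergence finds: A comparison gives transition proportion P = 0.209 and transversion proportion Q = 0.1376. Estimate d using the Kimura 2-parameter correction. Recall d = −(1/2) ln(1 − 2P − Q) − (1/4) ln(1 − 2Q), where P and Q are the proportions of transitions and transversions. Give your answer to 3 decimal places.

0.486

Under the Kimura two-parameter model, d = −½ ln(1 − 2P − Q) − ¼ ln(1 − 2Q).
1 − 2P − Q = 0.4444, giving −½ ln(0.4444) = 0.405515.
1 − 2Q = 0.7248, giving −¼ ln(0.7248) = 0.080465.
d = 0.405515 + 0.080465 = 0.485980.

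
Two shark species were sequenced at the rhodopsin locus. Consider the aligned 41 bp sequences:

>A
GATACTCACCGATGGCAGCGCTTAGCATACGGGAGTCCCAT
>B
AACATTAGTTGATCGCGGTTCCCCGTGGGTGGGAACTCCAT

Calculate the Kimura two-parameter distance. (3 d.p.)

1.580

Of 41 sites, 17 differences are transitions and 5 are transversions, so P = 17/41 ≈ 0.414634 and Q = 5/41 ≈ 0.121951.
Under the Kimura two-parameter model, d = −½ ln(1 − 2P − Q) − ¼ ln(1 − 2Q).
1 − 2P − Q = 0.048781, giving −½ ln(0.048781) = 1.510207.
1 − 2Q = 0.756098, giving −¼ ln(0.756098) = 0.069896.
d = 1.510207 + 0.069896 = 1.580103.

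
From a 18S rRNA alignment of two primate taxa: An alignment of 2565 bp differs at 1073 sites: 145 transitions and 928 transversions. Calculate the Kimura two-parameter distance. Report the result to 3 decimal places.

P = 145/2565 ≈ 0.05653 and Q = 928/2565 ≈ 0.361793.
Under the Kimura two-parameter model, d = −½ ln(1 − 2P − Q) − ¼ ln(1 − 2Q).
1 − 2P − Q = 0.525147, giving −½ ln(0.525147) = 0.322039.
1 − 2Q = 0.276414, giving −¼ ln(0.276414) = 0.321464.
d = 0.322039 + 0.321464 = 0.643503.

0.644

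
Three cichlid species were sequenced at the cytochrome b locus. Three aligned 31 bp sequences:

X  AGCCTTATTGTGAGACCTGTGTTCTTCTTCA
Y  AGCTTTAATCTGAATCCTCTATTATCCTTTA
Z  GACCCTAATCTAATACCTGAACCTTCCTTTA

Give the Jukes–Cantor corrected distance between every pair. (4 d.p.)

X–Y: 10/31 sites differ → p ≈ 0.322581, d = −0.75 ln(1 − 0.430108) = 0.421731 ≈ 0.4217.
X–Z: 14/31 sites differ → p ≈ 0.451613, d = −0.75 ln(1 − 0.602151) = 0.691262 ≈ 0.6913.
Y–Z: 12/31 sites differ → p ≈ 0.387097, d = −0.75 ln(1 − 0.516129) = 0.544453 ≈ 0.5445.

d(X,Y) = 0.4217, d(X,Z) = 0.6913, d(Y,Z) = 0.5445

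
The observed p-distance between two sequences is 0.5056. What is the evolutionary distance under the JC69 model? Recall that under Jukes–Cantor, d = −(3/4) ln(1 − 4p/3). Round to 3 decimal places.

0.841

d = −(3/4) ln(1 − 4p/3) = −0.75 ln(1 − 0.674133) = −0.75 ln(0.325867)
  = −0.75 × (-1.121266) = 0.840950 substitutions/site.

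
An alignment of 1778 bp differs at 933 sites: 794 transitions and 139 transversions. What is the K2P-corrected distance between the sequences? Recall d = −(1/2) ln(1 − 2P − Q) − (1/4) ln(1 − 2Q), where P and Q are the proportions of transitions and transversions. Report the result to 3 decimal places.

P = 794/1778 ≈ 0.446569 and Q = 139/1778 ≈ 0.078178.
Under the Kimura two-parameter model, d = −½ ln(1 − 2P − Q) − ¼ ln(1 − 2Q).
1 − 2P − Q = 0.028684, giving −½ ln(0.028684) = 1.775708.
1 − 2Q = 0.843644, giving −¼ ln(0.843644) = 0.042506.
d = 1.775708 + 0.042506 = 1.818214.

1.818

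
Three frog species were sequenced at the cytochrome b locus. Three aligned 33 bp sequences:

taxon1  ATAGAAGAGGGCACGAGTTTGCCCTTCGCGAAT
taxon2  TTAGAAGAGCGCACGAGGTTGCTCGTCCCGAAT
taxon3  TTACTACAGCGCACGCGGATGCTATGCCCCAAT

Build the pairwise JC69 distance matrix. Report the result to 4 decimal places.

d(taxon1,taxon2) = 0.2082, d(taxon1,taxon3) = 0.5587, d(taxon2,taxon3) = 0.3390

taxon1–taxon2: 6/33 sites differ → p ≈ 0.181818, d = −0.75 ln(1 − 0.242424) = 0.208224 ≈ 0.2082.
taxon1–taxon3: 13/33 sites differ → p ≈ 0.393939, d = −0.75 ln(1 − 0.525252) = 0.558728 ≈ 0.5587.
taxon2–taxon3: 9/33 sites differ → p ≈ 0.272727, d = −0.75 ln(1 − 0.363636) = 0.338988 ≈ 0.3390.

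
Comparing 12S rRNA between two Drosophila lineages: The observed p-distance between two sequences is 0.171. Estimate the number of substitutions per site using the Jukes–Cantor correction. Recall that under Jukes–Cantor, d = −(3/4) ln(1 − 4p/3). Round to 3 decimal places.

0.194

d = −(3/4) ln(1 − 4p/3) = −0.75 ln(1 − 0.228) = −0.75 ln(0.772)
  = −0.75 × (-0.258771) = 0.194078 substitutions/site.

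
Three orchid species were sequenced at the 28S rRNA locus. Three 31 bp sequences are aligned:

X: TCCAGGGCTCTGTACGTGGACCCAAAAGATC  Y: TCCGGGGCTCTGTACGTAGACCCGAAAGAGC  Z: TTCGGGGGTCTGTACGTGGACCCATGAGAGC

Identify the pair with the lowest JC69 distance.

X–Y: 4/31 differ, p = 0.129, d = 0.142.
X–Z: 6/31 differ, p = 0.194, d = 0.224.
Y–Z: 6/31 differ, p = 0.194, d = 0.224.
The smallest distance is between X and Y.

X and Y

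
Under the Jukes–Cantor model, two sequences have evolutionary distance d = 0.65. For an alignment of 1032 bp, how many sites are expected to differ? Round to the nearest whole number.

Invert JC69: p = (3/4)(1 − e^(−4d/3)) = 0.75 × (1 − e^(-0.866667)) = 0.75 × (1 − 0.420350) = 0.434738.
Expected differing sites = pL ≈ 0.434738 × 1032 = 448.649616 ≈ 449.

449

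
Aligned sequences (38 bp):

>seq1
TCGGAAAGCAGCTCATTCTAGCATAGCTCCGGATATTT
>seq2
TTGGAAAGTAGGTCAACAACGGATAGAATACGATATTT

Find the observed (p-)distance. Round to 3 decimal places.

The sequences differ at 14 of 38 positions.
p = 14/38 = 0.368421… ≈ 0.368 (to 3 d.p.).

0.368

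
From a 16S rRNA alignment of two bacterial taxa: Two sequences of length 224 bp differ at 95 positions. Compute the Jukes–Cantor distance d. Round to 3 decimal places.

p = 95/224 ≈ 0.424107.
d = −(3/4) ln(1 − 4p/3) = −0.75 ln(1 − 0.565476) = −0.75 ln(0.434524)
  = −0.75 × (-0.833504) = 0.625128 substitutions/site.

0.625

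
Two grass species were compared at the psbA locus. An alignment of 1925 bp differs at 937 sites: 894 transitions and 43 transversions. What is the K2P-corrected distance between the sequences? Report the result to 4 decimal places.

1.5211

P = 894/1925 ≈ 0.464416 and Q = 43/1925 ≈ 0.022338.
Under the Kimura two-parameter model, d = −½ ln(1 − 2P − Q) − ¼ ln(1 − 2Q).
1 − 2P − Q = 0.04883, giving −½ ln(0.04883) = 1.509705.
1 − 2Q = 0.955324, giving −¼ ln(0.955324) = 0.011426.
d = 1.509705 + 0.011426 = 1.521131.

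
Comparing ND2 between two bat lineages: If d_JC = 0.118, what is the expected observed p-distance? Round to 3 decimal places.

p = (3/4)(1 − e^(−4d/3)) = 0.75 × (1 − e^(-0.157333)) = 0.75 × (1 − 0.854419) = 0.109186.

0.109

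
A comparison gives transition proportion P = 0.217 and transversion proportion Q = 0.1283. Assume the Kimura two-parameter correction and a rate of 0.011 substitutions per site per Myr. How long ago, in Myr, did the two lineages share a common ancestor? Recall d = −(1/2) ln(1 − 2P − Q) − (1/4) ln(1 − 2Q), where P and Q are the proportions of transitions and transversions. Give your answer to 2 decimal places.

22.15

Under the Kimura two-parameter model, d = −½ ln(1 − 2P − Q) − ¼ ln(1 − 2Q).
1 − 2P − Q = 0.4377, giving −½ ln(0.4377) = 0.413111.
1 − 2Q = 0.7434, giving −¼ ln(0.7434) = 0.074130.
d = 0.413111 + 0.074130 = 0.487241.
Under a molecular clock d = 2μt, so t = d/(2μ) = 0.487241 / (2 × 0.011) = 22.15 Myr.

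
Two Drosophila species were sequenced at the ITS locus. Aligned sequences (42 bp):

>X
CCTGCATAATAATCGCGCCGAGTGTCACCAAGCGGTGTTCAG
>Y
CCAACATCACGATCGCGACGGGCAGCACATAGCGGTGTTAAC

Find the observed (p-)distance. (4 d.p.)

The sequences differ at 14 of 42 positions.
p = 14/42 = 0.333333… ≈ 0.3333 (to 4 d.p.).

0.3333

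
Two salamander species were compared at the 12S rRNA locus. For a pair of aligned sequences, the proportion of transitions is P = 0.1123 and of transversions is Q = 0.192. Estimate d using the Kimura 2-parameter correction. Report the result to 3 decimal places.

0.391

Under the Kimura two-parameter model, d = −½ ln(1 − 2P − Q) − ¼ ln(1 − 2Q).
1 − 2P − Q = 0.5834, giving −½ ln(0.5834) = 0.269441.
1 − 2Q = 0.616, giving −¼ ln(0.616) = 0.121127.
d = 0.269441 + 0.121127 = 0.390568.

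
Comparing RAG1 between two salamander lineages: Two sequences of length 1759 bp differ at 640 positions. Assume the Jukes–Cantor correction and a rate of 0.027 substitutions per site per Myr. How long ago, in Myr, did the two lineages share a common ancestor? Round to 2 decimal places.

9.22

p = 640/1759 ≈ 0.363843.
d = −(3/4) ln(1 − 4p/3) = −0.75 ln(1 − 0.485124) = −0.75 ln(0.514876)
  = −0.75 × (-0.663829) = 0.497872 substitutions/site.
Under a molecular clock d = 2μt, so t = d/(2μ) = 0.497872 / (2 × 0.027) = 9.22 Myr.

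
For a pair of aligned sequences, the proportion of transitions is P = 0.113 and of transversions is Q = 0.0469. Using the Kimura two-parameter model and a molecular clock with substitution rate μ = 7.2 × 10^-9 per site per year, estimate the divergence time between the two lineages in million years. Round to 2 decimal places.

Under the Kimura two-parameter model, d = −½ ln(1 − 2P − Q) − ¼ ln(1 − 2Q).
1 − 2P − Q = 0.7271, giving −½ ln(0.7271) = 0.159346.
1 − 2Q = 0.9062, giving −¼ ln(0.9062) = 0.024624.
d = 0.159346 + 0.024624 = 0.183970.
Under a molecular clock d = 2μt, so t = d/(2μ) = 0.183970 / (2 × 7.2 × 10^-9) = 12.78 million years.

12.78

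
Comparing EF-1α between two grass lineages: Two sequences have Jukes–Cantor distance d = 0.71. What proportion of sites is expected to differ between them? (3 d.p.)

0.459

p = (3/4)(1 − e^(−4d/3)) = 0.75 × (1 − e^(-0.946667)) = 0.75 × (1 − 0.388032) = 0.458976.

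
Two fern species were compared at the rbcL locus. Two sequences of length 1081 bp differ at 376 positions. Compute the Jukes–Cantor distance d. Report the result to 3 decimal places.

p = 376/1081 ≈ 0.347826.
d = −(3/4) ln(1 − 4p/3) = −0.75 ln(1 − 0.463768) = −0.75 ln(0.536232)
  = −0.75 × (-0.623188) = 0.467391 substitutions/site.

0.467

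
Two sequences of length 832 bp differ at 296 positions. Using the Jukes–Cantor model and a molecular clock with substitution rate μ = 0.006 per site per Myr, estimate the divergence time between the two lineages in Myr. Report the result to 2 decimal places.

40.20

p = 296/832 ≈ 0.355769.
d = −(3/4) ln(1 − 4p/3) = −0.75 ln(1 − 0.474359) = −0.75 ln(0.525641)
  = −0.75 × (-0.643137) = 0.482353 substitutions/site.
Under a molecular clock d = 2μt, so t = d/(2μ) = 0.482353 / (2 × 0.006) = 40.20 Myr.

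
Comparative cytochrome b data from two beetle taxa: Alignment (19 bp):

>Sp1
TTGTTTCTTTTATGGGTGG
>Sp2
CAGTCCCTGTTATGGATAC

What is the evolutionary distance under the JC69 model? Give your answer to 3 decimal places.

0.618

The sequences differ at 8 of 19 sites (1, 2, 5, 6, 9, 16, 18, 19), so p = 8/19 ≈ 0.421053.
d = −(3/4) ln(1 − 4p/3) = −0.75 ln(1 − 0.561404) = −0.75 ln(0.438596)
  = −0.75 × (-0.824177) = 0.618133 substitutions/site.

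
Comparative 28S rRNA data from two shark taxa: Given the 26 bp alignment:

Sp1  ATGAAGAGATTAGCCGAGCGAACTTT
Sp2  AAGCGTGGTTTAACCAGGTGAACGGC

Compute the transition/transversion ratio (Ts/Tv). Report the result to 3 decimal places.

1.167

Transitions are A↔G and C↔T; transversions are all other mismatches.
Transitions: 7. Transversions: 6.
R = 7/6 = 1.166666… ≈ 1.167 (to 3 d.p.).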